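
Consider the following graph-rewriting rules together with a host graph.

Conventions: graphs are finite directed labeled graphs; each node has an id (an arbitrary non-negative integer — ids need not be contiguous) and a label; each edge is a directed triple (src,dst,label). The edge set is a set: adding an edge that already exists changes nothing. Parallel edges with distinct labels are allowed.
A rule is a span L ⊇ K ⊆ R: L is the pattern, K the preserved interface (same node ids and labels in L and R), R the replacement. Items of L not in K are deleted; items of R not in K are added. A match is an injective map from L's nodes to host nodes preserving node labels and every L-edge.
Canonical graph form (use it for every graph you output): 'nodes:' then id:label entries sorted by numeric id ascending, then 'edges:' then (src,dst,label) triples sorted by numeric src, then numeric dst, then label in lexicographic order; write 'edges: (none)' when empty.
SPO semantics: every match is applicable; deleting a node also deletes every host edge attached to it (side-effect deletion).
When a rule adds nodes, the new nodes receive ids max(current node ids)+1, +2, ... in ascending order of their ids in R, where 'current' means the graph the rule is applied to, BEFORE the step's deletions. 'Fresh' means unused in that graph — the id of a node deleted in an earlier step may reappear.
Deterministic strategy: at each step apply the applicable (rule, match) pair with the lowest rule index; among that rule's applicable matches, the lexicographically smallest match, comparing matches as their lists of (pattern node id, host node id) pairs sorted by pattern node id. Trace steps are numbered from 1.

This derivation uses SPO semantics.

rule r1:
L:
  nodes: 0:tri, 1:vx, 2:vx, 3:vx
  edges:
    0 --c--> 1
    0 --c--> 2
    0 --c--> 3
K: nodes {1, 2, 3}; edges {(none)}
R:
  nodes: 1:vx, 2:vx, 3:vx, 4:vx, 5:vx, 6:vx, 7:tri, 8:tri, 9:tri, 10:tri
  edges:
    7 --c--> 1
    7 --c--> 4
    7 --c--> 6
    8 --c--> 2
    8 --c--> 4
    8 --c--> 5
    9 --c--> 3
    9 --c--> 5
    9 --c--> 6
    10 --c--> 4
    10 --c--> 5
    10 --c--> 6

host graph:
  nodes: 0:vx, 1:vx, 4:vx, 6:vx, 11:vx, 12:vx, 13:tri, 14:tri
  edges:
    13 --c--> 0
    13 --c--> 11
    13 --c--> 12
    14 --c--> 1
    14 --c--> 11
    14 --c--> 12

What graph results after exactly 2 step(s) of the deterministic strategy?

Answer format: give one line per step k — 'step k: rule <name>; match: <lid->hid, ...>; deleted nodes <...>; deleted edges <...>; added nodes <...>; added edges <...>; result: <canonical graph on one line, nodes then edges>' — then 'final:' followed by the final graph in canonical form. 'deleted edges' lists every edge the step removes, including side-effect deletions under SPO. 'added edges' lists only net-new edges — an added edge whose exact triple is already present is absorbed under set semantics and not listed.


step 1: rule r1; match: 0->13, 1->0, 2->11, 3->12; deleted nodes 13; deleted edges (13,0,c); (13,11,c); (13,12,c); added nodes 15, 16, 17, 18, 19, 20, 21; added edges (18,0,c); (18,15,c); (18,17,c); (19,11,c); (19,15,c); (19,16,c); (20,12,c); (20,16,c); (20,17,c); (21,15,c); (21,16,c); (21,17,c); result: nodes: 0:vx, 1:vx, 4:vx, 6:vx, 11:vx, 12:vx, 14:tri, 15:vx, 16:vx, 17:vx, 18:tri, 19:tri, 20:tri, 21:tri edges: (14,1,c); (14,11,c); (14,12,c); (18,0,c); (18,15,c); (18,17,c); (19,11,c); (19,15,c); (19,16,c); (20,12,c); (20,16,c); (20,17,c); (21,15,c); (21,16,c); (21,17,c)
step 2: rule r1; match: 0->14, 1->1, 2->11, 3->12; deleted nodes 14; deleted edges (14,1,c); (14,11,c); (14,12,c); added nodes 22, 23, 24, 25, 26, 27, 28; added edges (25,1,c); (25,22,c); (25,24,c); (26,11,c); (26,22,c); (26,23,c); (27,12,c); (27,23,c); (27,24,c); (28,22,c); (28,23,c); (28,24,c); result: nodes: 0:vx, 1:vx, 4:vx, 6:vx, 11:vx, 12:vx, 15:vx, 16:vx, 17:vx, 18:tri, 19:tri, 20:tri, 21:tri, 22:vx, 23:vx, 24:vx, 25:tri, 26:tri, 27:tri, 28:tri edges: (18,0,c); (18,15,c); (18,17,c); (19,11,c); (19,15,c); (19,16,c); (20,12,c); (20,16,c); (20,17,c); (21,15,c); (21,16,c); (21,17,c); (25,1,c); (25,22,c); (25,24,c); (26,11,c); (26,22,c); (26,23,c); (27,12,c); (27,23,c); (27,24,c); (28,22,c); (28,23,c); (28,24,c)
final:
nodes: 0:vx, 1:vx, 4:vx, 6:vx, 11:vx, 12:vx, 15:vx, 16:vx, 17:vx, 18:tri, 19:tri, 20:tri, 21:tri, 22:vx, 23:vx, 24:vx, 25:tri, 26:tri, 27:tri, 28:tri
edges: (18,0,c); (18,15,c); (18,17,c); (19,11,c); (19,15,c); (19,16,c); (20,12,c); (20,16,c); (20,17,c); (21,15,c); (21,16,c); (21,17,c); (25,1,c); (25,22,c); (25,24,c); (26,11,c); (26,22,c); (26,23,c); (27,12,c); (27,23,c); (27,24,c); (28,22,c); (28,23,c); (28,24,c)


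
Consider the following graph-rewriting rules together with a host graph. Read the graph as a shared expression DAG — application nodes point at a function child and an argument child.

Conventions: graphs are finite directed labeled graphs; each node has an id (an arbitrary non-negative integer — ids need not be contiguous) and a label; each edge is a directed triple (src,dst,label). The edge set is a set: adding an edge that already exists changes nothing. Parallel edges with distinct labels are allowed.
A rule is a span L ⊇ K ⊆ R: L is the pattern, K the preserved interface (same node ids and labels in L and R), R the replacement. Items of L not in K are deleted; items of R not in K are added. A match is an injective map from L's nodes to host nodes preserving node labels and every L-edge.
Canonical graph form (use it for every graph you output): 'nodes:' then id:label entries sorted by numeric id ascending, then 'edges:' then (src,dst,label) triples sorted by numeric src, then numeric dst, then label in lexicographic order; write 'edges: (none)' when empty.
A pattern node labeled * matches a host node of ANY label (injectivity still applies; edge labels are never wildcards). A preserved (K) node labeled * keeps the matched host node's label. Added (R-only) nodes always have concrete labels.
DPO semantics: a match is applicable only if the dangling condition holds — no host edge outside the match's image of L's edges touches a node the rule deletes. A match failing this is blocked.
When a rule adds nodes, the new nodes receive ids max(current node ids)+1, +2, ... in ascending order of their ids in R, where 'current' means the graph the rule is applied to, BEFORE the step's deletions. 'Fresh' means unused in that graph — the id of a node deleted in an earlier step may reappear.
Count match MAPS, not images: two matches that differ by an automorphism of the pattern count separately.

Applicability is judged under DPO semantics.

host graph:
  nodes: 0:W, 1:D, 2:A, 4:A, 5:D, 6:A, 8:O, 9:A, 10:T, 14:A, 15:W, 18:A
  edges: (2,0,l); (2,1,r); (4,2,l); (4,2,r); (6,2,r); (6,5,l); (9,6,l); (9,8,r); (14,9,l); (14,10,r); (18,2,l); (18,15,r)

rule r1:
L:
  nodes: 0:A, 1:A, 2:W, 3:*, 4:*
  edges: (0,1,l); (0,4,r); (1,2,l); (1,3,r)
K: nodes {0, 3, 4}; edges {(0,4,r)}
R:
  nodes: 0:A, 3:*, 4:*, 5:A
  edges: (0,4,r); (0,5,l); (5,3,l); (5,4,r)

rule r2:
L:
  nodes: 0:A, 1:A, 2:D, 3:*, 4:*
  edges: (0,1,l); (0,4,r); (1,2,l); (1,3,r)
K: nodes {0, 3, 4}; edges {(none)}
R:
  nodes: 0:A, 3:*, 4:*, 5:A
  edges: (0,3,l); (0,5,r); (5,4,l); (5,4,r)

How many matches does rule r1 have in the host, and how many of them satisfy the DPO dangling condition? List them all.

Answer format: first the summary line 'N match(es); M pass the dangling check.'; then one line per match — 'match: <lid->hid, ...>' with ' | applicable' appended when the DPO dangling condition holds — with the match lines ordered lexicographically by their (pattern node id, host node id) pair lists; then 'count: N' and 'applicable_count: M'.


1 match(es); 0 pass the dangling check.
match: 0->18, 1->2, 2->0, 3->1, 4->15
count: 1
applicable_count: 0


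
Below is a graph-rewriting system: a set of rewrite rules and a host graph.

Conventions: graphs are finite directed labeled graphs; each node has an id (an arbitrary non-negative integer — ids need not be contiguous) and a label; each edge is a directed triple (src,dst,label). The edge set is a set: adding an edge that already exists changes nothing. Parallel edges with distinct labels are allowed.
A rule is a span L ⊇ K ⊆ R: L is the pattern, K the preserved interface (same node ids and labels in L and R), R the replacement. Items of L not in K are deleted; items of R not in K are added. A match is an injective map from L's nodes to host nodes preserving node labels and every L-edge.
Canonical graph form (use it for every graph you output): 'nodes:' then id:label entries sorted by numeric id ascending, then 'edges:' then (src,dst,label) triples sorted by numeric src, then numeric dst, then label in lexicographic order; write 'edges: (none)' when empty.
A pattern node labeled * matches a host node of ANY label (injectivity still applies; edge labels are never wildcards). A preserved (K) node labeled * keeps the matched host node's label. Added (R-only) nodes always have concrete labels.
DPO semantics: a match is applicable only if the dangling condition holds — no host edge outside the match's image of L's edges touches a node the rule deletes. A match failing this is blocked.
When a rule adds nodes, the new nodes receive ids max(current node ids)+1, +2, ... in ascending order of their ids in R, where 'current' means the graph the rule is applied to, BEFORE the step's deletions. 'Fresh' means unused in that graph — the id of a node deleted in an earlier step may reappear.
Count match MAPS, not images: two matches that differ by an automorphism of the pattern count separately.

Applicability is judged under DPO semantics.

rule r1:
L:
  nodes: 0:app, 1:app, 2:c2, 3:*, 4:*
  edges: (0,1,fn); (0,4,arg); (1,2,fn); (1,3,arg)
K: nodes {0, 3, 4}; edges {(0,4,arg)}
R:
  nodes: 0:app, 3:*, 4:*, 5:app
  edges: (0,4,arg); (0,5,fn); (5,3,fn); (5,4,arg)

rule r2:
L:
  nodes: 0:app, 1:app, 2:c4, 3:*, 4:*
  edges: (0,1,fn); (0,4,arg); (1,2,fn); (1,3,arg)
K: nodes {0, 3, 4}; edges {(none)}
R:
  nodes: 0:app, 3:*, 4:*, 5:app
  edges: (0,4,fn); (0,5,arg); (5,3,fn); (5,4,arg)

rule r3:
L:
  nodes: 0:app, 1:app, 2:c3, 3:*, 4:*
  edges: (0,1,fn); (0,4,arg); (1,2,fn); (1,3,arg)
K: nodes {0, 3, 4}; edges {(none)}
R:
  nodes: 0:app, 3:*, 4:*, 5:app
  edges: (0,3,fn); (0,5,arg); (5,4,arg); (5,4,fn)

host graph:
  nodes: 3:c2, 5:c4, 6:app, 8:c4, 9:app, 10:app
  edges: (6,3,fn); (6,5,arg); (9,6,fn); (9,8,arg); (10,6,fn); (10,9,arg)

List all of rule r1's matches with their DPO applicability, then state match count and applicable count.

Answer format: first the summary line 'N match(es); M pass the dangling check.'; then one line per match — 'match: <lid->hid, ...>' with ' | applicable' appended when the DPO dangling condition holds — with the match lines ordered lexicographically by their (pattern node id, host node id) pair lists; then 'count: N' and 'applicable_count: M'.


2 match(es); 0 pass the dangling check.
match: 0->9, 1->6, 2->3, 3->5, 4->8
match: 0->10, 1->6, 2->3, 3->5, 4->9
count: 2
applicable_count: 0


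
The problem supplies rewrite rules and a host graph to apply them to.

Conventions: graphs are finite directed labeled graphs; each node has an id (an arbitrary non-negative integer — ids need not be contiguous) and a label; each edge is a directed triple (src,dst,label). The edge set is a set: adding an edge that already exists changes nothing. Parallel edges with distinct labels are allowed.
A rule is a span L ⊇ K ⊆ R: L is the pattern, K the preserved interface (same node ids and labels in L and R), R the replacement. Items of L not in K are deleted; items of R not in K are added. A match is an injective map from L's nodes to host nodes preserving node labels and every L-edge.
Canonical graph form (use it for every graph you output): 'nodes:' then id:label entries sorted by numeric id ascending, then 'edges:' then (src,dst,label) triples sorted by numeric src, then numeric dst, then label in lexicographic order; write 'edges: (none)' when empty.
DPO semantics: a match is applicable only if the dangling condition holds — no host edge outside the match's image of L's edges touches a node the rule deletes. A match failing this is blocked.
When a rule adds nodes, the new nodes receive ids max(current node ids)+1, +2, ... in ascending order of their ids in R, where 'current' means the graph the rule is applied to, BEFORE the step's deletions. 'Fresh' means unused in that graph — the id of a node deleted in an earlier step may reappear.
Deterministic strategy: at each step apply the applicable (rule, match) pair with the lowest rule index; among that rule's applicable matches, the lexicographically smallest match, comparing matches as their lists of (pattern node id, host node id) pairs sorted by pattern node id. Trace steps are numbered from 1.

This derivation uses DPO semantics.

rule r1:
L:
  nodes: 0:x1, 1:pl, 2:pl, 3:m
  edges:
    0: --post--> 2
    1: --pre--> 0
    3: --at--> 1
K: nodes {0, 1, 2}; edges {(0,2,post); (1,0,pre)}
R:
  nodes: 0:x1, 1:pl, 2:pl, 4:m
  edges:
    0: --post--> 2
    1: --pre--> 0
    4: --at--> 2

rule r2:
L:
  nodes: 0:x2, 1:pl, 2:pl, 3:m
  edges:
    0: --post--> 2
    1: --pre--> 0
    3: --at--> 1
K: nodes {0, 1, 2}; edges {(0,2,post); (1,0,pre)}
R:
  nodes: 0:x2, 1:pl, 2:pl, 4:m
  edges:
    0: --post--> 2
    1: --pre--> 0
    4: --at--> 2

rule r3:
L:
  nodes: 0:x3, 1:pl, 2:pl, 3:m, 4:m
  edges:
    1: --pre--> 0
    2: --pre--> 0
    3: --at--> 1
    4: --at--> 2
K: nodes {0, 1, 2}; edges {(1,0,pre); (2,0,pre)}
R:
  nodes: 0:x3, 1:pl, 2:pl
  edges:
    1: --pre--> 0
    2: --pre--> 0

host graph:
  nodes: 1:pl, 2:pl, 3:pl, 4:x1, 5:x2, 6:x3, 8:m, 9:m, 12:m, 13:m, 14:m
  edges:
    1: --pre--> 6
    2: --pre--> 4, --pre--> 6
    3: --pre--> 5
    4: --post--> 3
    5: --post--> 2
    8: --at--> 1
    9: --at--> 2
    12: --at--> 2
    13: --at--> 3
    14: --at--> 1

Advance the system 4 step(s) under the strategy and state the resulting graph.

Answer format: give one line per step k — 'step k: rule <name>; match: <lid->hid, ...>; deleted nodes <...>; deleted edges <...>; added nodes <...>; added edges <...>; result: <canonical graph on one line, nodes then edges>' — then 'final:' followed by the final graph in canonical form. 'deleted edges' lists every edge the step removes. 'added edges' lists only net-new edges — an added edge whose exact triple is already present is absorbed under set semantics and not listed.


step 1: rule r1; match: 0->4, 1->2, 2->3, 3->9; deleted nodes 9; deleted edges (9,2,at); added nodes 15; added edges (15,3,at); result: nodes: 1:pl, 2:pl, 3:pl, 4:x1, 5:x2, 6:x3, 8:m, 12:m, 13:m, 14:m, 15:m edges: (1,6,pre); (2,4,pre); (2,6,pre); (3,5,pre); (4,3,post); (5,2,post); (8,1,at); (12,2,at); (13,3,at); (14,1,at); (15,3,at)
step 2: rule r1; match: 0->4, 1->2, 2->3, 3->12; deleted nodes 12; deleted edges (12,2,at); added nodes 16; added edges (16,3,at); result: nodes: 1:pl, 2:pl, 3:pl, 4:x1, 5:x2, 6:x3, 8:m, 13:m, 14:m, 15:m, 16:m edges: (1,6,pre); (2,4,pre); (2,6,pre); (3,5,pre); (4,3,post); (5,2,post); (8,1,at); (13,3,at); (14,1,at); (15,3,at); (16,3,at)
step 3: rule r2; match: 0->5, 1->3, 2->2, 3->13; deleted nodes 13; deleted edges (13,3,at); added nodes 17; added edges (17,2,at); result: nodes: 1:pl, 2:pl, 3:pl, 4:x1, 5:x2, 6:x3, 8:m, 14:m, 15:m, 16:m, 17:m edges: (1,6,pre); (2,4,pre); (2,6,pre); (3,5,pre); (4,3,post); (5,2,post); (8,1,at); (14,1,at); (15,3,at); (16,3,at); (17,2,at)
step 4: rule r1; match: 0->4, 1->2, 2->3, 3->17; deleted nodes 17; deleted edges (17,2,at); added nodes 18; added edges (18,3,at); result: nodes: 1:pl, 2:pl, 3:pl, 4:x1, 5:x2, 6:x3, 8:m, 14:m, 15:m, 16:m, 18:m edges: (1,6,pre); (2,4,pre); (2,6,pre); (3,5,pre); (4,3,post); (5,2,post); (8,1,at); (14,1,at); (15,3,at); (16,3,at); (18,3,at)
final:
nodes: 1:pl, 2:pl, 3:pl, 4:x1, 5:x2, 6:x3, 8:m, 14:m, 15:m, 16:m, 18:m
edges: (1,6,pre); (2,4,pre); (2,6,pre); (3,5,pre); (4,3,post); (5,2,post); (8,1,at); (14,1,at); (15,3,at); (16,3,at); (18,3,at)


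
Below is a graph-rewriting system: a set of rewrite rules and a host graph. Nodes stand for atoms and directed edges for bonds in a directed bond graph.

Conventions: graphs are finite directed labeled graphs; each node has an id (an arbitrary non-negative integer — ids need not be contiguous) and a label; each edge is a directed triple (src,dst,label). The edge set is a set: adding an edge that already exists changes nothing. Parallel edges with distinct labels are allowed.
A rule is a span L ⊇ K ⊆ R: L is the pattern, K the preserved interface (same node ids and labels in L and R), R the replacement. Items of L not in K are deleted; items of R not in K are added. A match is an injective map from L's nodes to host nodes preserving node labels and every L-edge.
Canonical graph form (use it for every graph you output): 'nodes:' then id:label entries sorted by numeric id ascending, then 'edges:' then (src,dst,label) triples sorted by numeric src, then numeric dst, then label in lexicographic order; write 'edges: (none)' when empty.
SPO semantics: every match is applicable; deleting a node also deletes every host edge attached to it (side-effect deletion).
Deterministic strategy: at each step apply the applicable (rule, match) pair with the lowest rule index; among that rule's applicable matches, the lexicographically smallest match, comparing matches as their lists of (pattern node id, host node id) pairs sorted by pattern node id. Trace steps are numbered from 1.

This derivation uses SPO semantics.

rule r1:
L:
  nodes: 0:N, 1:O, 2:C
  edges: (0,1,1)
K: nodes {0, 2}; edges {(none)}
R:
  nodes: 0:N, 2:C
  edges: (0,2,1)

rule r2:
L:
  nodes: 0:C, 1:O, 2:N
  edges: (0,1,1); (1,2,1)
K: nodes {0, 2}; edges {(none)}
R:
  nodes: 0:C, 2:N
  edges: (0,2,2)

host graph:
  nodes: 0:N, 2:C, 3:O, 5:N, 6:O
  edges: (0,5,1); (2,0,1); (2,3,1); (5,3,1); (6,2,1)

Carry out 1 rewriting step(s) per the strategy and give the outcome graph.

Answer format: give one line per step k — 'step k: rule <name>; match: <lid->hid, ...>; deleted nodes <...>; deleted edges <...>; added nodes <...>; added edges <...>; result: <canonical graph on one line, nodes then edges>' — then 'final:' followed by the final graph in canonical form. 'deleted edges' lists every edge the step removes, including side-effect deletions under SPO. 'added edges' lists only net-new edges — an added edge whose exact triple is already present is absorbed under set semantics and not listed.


step 1: rule r1; match: 0->5, 1->3, 2->2; deleted nodes 3; deleted edges (2,3,1); (5,3,1); added nodes (none); added edges (5,2,1); result: nodes: 0:N, 2:C, 5:N, 6:O edges: (0,5,1); (2,0,1); (5,2,1); (6,2,1)
final:
nodes: 0:N, 2:C, 5:N, 6:O
edges: (0,5,1); (2,0,1); (5,2,1); (6,2,1)


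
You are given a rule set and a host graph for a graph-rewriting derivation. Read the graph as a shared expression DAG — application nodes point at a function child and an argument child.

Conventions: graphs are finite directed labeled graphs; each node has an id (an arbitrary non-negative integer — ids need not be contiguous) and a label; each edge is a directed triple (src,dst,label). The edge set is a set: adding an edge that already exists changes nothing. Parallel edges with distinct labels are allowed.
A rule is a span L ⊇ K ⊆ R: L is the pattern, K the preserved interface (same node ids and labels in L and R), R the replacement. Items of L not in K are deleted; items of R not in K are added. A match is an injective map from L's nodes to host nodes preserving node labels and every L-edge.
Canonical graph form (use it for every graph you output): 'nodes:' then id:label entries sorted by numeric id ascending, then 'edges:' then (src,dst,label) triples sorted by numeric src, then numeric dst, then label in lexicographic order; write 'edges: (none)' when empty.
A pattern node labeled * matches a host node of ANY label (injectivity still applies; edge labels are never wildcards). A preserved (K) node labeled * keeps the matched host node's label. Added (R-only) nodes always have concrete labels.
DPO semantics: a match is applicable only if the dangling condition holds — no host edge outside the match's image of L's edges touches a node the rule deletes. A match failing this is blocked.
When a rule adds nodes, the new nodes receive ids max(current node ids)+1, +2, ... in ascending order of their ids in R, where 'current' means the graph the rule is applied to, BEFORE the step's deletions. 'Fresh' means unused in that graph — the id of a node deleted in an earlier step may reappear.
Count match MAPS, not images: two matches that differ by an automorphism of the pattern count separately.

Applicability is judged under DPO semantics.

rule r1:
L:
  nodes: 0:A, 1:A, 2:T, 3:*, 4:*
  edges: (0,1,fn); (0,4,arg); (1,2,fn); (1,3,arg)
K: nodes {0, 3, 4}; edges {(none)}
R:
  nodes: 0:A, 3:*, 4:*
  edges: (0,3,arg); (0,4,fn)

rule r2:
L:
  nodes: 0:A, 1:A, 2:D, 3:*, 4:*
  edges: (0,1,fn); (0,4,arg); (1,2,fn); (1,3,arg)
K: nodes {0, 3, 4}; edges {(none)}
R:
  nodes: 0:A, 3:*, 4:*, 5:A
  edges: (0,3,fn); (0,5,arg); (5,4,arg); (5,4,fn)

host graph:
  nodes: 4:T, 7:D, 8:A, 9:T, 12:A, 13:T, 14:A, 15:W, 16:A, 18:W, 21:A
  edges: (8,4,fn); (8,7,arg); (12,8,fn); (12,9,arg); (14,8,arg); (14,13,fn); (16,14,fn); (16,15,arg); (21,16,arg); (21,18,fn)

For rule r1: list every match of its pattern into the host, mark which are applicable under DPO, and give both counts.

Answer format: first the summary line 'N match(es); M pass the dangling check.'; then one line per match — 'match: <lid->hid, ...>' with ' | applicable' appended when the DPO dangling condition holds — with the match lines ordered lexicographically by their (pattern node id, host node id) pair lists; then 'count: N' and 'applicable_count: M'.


2 match(es); 1 pass the dangling check.
match: 0->12, 1->8, 2->4, 3->7, 4->9
match: 0->16, 1->14, 2->13, 3->8, 4->15 | applicable
count: 2
applicable_count: 1


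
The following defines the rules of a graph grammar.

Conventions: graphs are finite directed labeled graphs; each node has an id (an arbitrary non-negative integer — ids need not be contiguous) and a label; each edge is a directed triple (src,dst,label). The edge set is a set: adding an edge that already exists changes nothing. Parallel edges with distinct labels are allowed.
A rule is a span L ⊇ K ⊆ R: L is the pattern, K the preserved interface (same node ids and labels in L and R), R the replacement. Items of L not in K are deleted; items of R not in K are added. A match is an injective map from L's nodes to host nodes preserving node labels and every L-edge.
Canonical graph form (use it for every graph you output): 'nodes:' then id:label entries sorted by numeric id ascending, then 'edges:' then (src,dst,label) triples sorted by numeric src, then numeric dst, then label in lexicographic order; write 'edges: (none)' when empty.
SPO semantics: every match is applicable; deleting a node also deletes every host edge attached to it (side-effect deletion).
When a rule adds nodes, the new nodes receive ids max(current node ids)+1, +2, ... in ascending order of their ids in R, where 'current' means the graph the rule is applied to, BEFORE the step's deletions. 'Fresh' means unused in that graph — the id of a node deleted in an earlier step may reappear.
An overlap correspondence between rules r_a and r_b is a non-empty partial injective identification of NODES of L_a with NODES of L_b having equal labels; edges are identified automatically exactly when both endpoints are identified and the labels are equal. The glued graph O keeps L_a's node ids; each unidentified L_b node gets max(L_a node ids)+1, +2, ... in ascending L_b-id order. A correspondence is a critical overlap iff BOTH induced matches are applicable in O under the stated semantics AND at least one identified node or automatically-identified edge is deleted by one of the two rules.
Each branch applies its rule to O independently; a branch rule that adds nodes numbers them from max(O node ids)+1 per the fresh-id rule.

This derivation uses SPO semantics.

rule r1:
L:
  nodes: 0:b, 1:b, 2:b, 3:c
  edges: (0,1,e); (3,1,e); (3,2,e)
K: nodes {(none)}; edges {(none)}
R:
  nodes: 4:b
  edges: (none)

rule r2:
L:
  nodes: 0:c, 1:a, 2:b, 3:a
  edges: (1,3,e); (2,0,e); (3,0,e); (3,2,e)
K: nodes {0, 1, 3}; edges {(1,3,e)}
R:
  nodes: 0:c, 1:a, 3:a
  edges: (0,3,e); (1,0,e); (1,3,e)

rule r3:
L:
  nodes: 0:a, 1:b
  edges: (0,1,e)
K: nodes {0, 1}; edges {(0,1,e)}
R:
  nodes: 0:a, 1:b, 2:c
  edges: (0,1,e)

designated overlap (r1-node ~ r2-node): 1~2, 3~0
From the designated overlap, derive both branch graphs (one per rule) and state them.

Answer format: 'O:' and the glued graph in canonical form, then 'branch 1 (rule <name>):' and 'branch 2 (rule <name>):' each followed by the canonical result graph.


O:
nodes: 0:b, 1:b, 2:b, 3:c, 4:a, 5:a
edges: (0,1,e); (1,3,e); (3,1,e); (3,2,e); (4,5,e); (5,1,e); (5,3,e)
branch 1 (rule r1):
nodes: 4:a, 5:a, 6:b
edges: (4,5,e)
branch 2 (rule r2):
nodes: 0:b, 2:b, 3:c, 4:a, 5:a
edges: (3,2,e); (3,5,e); (4,3,e); (4,5,e)


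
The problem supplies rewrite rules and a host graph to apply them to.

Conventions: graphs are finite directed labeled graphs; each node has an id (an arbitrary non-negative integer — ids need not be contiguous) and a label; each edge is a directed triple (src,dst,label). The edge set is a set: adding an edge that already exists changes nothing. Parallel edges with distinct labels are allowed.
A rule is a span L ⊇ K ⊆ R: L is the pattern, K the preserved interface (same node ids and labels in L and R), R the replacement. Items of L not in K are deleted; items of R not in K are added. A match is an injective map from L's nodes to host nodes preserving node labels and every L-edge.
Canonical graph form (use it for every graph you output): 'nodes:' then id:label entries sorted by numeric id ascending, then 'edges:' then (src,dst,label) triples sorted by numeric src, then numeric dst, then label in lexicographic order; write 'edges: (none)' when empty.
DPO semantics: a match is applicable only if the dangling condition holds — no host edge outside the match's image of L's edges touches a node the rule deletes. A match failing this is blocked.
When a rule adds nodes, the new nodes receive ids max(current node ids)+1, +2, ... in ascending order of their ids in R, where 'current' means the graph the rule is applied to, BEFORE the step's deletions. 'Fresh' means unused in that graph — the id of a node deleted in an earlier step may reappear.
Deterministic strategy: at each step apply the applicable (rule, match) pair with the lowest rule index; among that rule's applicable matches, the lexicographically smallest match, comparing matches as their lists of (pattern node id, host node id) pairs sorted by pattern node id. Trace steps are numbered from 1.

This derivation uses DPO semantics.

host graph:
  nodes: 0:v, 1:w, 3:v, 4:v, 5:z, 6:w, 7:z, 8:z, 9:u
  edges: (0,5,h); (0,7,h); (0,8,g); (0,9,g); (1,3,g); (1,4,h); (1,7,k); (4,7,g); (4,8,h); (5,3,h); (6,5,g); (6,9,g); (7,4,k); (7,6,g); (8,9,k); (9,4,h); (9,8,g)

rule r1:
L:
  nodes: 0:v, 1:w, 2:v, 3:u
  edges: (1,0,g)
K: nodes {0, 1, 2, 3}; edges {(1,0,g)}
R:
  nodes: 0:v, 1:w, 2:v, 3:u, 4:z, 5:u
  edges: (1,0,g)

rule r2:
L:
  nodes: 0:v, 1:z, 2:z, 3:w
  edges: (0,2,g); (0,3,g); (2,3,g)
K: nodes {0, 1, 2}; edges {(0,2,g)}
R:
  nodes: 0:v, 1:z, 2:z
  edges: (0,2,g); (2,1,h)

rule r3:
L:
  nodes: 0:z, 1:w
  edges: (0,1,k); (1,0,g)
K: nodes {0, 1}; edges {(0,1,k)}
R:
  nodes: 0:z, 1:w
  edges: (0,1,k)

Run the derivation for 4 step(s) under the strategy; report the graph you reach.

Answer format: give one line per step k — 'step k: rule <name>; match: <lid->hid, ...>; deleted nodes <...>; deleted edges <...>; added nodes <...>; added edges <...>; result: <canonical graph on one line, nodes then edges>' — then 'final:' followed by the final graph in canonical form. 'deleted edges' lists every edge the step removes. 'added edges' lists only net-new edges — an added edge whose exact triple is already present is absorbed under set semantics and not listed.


step 1: rule r1; match: 0->3, 1->1, 2->0, 3->9; deleted nodes (none); deleted edges (none); added nodes 10, 11; added edges (none); result: nodes: 0:v, 1:w, 3:v, 4:v, 5:z, 6:w, 7:z, 8:z, 9:u, 10:z, 11:u edges: (0,5,h); (0,7,h); (0,8,g); (0,9,g); (1,3,g); (1,4,h); (1,7,k); (4,7,g); (4,8,h); (5,3,h); (6,5,g); (6,9,g); (7,4,k); (7,6,g); (8,9,k); (9,4,h); (9,8,g)
step 2: rule r1; match: 0->3, 1->1, 2->0, 3->9; deleted nodes (none); deleted edges (none); added nodes 12, 13; added edges (none); result: nodes: 0:v, 1:w, 3:v, 4:v, 5:z, 6:w, 7:z, 8:z, 9:u, 10:z, 11:u, 12:z, 13:u edges: (0,5,h); (0,7,h); (0,8,g); (0,9,g); (1,3,g); (1,4,h); (1,7,k); (4,7,g); (4,8,h); (5,3,h); (6,5,g); (6,9,g); (7,4,k); (7,6,g); (8,9,k); (9,4,h); (9,8,g)
step 3: rule r1; match: 0->3, 1->1, 2->0, 3->9; deleted nodes (none); deleted edges (none); added nodes 14, 15; added edges (none); result: nodes: 0:v, 1:w, 3:v, 4:v, 5:z, 6:w, 7:z, 8:z, 9:u, 10:z, 11:u, 12:z, 13:u, 14:z, 15:u edges: (0,5,h); (0,7,h); (0,8,g); (0,9,g); (1,3,g); (1,4,h); (1,7,k); (4,7,g); (4,8,h); (5,3,h); (6,5,g); (6,9,g); (7,4,k); (7,6,g); (8,9,k); (9,4,h); (9,8,g)
step 4: rule r1; match: 0->3, 1->1, 2->0, 3->9; deleted nodes (none); deleted edges (none); added nodes 16, 17; added edges (none); result: nodes: 0:v, 1:w, 3:v, 4:v, 5:z, 6:w, 7:z, 8:z, 9:u, 10:z, 11:u, 12:z, 13:u, 14:z, 15:u, 16:z, 17:u edges: (0,5,h); (0,7,h); (0,8,g); (0,9,g); (1,3,g); (1,4,h); (1,7,k); (4,7,g); (4,8,h); (5,3,h); (6,5,g); (6,9,g); (7,4,k); (7,6,g); (8,9,k); (9,4,h); (9,8,g)
final:
nodes: 0:v, 1:w, 3:v, 4:v, 5:z, 6:w, 7:z, 8:z, 9:u, 10:z, 11:u, 12:z, 13:u, 14:z, 15:u, 16:z, 17:u
edges: (0,5,h); (0,7,h); (0,8,g); (0,9,g); (1,3,g); (1,4,h); (1,7,k); (4,7,g); (4,8,h); (5,3,h); (6,5,g); (6,9,g); (7,4,k); (7,6,g); (8,9,k); (9,4,h); (9,8,g)


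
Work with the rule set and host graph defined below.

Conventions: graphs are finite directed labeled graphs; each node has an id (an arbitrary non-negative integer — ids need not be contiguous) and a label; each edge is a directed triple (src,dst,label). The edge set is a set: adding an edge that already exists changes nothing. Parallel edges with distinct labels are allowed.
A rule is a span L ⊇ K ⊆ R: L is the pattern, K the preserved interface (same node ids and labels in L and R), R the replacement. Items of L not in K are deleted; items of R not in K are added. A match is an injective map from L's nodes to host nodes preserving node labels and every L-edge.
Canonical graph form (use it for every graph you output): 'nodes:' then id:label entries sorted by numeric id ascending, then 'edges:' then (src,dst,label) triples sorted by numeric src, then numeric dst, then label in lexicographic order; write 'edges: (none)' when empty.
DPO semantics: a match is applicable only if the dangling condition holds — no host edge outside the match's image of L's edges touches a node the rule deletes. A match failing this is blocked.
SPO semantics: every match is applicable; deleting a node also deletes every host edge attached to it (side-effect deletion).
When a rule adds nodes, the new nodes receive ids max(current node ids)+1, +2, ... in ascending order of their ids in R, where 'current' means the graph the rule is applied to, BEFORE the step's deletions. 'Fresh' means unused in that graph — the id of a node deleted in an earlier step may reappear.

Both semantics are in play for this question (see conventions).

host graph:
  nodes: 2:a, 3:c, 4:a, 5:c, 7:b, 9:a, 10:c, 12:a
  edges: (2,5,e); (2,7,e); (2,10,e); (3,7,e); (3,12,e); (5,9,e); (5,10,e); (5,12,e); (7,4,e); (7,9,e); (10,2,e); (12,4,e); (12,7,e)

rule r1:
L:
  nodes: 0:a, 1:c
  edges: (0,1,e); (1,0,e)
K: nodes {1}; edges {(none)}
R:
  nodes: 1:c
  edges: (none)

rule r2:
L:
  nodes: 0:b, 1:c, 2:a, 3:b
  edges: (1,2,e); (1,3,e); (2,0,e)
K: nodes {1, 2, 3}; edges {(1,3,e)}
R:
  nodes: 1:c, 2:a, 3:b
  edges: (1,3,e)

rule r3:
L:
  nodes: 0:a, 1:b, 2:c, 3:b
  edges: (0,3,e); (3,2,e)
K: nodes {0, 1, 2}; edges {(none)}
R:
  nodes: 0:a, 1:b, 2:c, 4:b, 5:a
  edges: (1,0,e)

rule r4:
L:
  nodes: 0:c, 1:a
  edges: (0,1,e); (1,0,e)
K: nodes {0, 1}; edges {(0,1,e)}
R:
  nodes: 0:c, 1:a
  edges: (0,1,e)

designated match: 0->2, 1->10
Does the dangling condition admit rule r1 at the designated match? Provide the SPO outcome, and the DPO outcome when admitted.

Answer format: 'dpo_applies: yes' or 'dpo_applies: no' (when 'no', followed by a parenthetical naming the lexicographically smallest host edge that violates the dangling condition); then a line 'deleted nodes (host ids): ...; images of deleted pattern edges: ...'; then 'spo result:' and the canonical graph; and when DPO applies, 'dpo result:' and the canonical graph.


dpo_applies: no
(the rule deletes node 2, which keeps host edge (2,5,e) outside the match image — the dangling condition fails, DPO blocks; SPO proceeds and side-deletes such edges)
deleted nodes (host ids): 2; images of deleted pattern edges: (2,10,e); (10,2,e)
spo result:
nodes: 3:c, 4:a, 5:c, 7:b, 9:a, 10:c, 12:a
edges: (3,7,e); (3,12,e); (5,9,e); (5,10,e); (5,12,e); (7,4,e); (7,9,e); (12,4,e); (12,7,e)


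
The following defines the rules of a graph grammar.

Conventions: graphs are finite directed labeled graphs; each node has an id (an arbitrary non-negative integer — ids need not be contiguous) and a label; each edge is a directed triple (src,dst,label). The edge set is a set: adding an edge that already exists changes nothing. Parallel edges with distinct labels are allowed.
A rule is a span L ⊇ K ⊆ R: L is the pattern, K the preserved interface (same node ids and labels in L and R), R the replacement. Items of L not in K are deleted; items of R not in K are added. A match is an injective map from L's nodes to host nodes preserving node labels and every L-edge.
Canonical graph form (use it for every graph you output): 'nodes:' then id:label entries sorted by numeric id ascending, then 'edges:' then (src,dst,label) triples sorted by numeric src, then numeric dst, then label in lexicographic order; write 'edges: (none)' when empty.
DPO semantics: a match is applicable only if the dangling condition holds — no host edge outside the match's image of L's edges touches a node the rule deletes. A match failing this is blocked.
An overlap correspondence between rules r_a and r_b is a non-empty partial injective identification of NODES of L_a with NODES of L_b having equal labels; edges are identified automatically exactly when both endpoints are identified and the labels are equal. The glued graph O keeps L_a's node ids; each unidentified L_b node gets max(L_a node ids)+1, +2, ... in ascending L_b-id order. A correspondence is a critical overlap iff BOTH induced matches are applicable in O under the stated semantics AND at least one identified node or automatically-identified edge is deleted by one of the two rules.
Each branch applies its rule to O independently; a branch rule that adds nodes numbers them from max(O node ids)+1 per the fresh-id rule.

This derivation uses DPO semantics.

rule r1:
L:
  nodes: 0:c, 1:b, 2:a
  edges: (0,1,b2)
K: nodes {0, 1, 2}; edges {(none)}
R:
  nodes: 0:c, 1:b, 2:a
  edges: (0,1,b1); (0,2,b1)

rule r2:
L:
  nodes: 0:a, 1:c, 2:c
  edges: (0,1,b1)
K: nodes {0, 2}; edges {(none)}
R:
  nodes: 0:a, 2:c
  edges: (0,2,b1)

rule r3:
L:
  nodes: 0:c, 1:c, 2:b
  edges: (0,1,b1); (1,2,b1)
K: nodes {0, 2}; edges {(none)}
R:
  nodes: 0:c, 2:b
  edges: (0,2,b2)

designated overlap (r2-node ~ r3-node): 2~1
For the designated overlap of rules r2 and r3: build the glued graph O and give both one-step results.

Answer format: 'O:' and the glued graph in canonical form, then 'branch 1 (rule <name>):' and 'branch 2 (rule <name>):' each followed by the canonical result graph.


O:
nodes: 0:a, 1:c, 2:c, 3:c, 4:b
edges: (0,1,b1); (2,4,b1); (3,2,b1)
branch 1 (rule r2):
nodes: 0:a, 2:c, 3:c, 4:b
edges: (0,2,b1); (2,4,b1); (3,2,b1)
branch 2 (rule r3):
nodes: 0:a, 1:c, 3:c, 4:b
edges: (0,1,b1); (3,4,b2)


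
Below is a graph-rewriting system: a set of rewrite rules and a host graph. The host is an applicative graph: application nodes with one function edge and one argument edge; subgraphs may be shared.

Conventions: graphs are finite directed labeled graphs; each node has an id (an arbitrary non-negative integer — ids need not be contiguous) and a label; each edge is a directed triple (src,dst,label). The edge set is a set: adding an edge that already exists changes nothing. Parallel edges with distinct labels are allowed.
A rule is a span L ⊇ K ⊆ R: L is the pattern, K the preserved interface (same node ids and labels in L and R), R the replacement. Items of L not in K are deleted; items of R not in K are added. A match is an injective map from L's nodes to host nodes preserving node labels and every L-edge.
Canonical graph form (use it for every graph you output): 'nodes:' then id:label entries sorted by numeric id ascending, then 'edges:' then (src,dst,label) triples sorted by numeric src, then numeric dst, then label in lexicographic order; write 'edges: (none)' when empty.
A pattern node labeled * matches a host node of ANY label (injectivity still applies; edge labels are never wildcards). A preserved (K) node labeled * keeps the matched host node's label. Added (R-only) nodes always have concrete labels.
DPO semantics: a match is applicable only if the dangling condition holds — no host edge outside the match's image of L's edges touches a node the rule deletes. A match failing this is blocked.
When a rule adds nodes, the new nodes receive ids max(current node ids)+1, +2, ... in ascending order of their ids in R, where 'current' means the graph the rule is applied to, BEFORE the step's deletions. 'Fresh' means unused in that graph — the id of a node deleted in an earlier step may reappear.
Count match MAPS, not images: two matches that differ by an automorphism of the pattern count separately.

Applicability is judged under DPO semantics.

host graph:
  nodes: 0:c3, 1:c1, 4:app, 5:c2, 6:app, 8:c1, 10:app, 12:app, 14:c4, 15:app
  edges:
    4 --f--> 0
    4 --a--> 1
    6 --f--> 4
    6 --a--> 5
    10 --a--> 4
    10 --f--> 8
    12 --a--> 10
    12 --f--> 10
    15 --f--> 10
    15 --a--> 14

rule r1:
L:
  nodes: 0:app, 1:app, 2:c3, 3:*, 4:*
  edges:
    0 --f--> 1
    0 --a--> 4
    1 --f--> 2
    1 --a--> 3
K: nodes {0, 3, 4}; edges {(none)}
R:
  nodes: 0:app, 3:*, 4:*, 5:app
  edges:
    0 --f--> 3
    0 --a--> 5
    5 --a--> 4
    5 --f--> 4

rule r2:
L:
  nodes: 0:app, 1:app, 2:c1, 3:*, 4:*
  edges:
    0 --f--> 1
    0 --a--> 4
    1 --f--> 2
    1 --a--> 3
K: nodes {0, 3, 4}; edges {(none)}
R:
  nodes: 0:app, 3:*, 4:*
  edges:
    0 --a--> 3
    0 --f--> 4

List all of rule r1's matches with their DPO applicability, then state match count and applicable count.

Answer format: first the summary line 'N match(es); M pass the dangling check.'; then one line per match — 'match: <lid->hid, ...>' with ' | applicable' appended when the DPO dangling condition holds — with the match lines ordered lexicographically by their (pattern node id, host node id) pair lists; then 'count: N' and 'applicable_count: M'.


1 match(es); 0 pass the dangling check.
match: 0->6, 1->4, 2->0, 3->1, 4->5
count: 1
applicable_count: 0


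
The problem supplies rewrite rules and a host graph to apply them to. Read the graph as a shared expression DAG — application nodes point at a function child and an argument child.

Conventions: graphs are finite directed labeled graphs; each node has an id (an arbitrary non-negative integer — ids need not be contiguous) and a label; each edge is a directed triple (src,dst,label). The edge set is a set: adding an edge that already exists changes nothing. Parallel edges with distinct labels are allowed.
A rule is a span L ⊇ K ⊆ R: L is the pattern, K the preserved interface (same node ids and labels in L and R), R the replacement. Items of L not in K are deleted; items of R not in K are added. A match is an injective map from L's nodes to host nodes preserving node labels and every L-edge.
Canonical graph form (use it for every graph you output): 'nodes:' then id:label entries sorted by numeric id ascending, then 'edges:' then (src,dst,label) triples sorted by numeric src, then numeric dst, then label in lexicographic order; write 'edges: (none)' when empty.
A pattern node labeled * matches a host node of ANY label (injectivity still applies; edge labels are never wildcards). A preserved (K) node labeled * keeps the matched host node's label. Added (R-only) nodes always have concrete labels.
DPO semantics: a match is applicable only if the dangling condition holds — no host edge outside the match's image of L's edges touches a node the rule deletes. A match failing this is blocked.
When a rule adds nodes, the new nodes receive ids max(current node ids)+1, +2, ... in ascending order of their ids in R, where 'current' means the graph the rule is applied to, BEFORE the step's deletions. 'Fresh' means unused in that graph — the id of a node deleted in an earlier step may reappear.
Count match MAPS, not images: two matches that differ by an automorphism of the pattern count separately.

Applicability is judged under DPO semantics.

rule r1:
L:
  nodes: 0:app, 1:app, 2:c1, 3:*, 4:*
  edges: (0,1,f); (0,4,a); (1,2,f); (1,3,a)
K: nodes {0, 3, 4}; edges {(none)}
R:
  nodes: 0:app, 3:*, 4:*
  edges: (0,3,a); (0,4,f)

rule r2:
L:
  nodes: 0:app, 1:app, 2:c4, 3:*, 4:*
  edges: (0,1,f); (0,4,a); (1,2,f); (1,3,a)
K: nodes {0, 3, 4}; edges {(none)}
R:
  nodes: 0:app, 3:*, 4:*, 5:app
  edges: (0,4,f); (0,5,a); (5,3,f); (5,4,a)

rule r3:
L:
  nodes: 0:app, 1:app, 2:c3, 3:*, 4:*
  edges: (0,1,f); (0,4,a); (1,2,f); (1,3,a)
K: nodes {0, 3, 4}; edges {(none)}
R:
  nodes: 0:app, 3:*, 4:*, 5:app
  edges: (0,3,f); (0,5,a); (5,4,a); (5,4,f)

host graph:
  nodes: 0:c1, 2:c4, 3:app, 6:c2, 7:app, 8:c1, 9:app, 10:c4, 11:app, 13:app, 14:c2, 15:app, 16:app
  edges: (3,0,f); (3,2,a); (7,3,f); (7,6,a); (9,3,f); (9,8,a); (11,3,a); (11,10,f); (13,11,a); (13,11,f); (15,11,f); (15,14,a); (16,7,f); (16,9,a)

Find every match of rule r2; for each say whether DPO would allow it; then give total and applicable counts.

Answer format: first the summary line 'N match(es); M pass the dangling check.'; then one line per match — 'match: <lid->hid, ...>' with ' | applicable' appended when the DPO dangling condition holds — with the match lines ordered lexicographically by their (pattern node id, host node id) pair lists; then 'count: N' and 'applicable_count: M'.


1 match(es); 0 pass the dangling check.
match: 0->15, 1->11, 2->10, 3->3, 4->14
count: 1
applicable_count: 0
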